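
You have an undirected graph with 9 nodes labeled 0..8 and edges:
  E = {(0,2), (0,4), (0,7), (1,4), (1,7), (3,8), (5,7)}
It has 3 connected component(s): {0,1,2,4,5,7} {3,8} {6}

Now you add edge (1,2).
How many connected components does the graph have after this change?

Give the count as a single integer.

Initial component count: 3
Add (1,2): endpoints already in same component. Count unchanged: 3.
New component count: 3

Answer: 3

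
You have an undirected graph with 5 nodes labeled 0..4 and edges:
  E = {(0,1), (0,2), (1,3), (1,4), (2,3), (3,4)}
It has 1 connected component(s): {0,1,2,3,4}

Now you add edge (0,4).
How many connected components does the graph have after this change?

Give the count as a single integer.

Initial component count: 1
Add (0,4): endpoints already in same component. Count unchanged: 1.
New component count: 1

Answer: 1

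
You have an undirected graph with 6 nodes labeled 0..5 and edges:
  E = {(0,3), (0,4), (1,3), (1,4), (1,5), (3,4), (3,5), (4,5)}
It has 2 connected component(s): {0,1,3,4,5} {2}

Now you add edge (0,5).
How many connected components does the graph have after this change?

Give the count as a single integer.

Answer: 2

Derivation:
Initial component count: 2
Add (0,5): endpoints already in same component. Count unchanged: 2.
New component count: 2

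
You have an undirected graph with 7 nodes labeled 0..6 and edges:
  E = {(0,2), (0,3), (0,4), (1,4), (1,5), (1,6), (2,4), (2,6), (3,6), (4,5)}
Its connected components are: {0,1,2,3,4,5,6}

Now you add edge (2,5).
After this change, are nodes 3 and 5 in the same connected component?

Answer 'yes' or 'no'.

Initial components: {0,1,2,3,4,5,6}
Adding edge (2,5): both already in same component {0,1,2,3,4,5,6}. No change.
New components: {0,1,2,3,4,5,6}
Are 3 and 5 in the same component? yes

Answer: yes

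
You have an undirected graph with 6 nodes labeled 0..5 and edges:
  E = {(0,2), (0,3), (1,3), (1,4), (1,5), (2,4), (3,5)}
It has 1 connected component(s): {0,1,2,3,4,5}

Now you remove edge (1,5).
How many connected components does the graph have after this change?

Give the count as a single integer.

Answer: 1

Derivation:
Initial component count: 1
Remove (1,5): not a bridge. Count unchanged: 1.
  After removal, components: {0,1,2,3,4,5}
New component count: 1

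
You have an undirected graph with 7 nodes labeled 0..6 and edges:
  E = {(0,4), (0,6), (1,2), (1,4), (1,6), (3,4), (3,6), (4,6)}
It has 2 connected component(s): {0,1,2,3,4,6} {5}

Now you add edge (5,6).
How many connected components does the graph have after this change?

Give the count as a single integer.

Answer: 1

Derivation:
Initial component count: 2
Add (5,6): merges two components. Count decreases: 2 -> 1.
New component count: 1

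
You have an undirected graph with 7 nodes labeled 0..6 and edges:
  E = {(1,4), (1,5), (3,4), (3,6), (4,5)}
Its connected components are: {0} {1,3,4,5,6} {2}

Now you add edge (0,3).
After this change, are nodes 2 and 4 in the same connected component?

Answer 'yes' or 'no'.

Initial components: {0} {1,3,4,5,6} {2}
Adding edge (0,3): merges {0} and {1,3,4,5,6}.
New components: {0,1,3,4,5,6} {2}
Are 2 and 4 in the same component? no

Answer: no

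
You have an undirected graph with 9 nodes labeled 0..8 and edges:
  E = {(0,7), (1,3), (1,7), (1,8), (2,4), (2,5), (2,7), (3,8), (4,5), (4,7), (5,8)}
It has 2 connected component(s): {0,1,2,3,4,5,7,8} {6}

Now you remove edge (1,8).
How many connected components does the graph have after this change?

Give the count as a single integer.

Initial component count: 2
Remove (1,8): not a bridge. Count unchanged: 2.
  After removal, components: {0,1,2,3,4,5,7,8} {6}
New component count: 2

Answer: 2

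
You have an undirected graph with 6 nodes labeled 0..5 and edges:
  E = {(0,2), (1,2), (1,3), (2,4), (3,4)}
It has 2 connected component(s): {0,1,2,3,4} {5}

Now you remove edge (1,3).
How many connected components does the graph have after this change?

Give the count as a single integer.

Initial component count: 2
Remove (1,3): not a bridge. Count unchanged: 2.
  After removal, components: {0,1,2,3,4} {5}
New component count: 2

Answer: 2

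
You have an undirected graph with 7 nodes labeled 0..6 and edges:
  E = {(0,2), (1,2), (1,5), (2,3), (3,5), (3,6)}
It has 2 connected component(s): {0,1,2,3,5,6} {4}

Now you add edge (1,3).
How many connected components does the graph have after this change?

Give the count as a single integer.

Answer: 2

Derivation:
Initial component count: 2
Add (1,3): endpoints already in same component. Count unchanged: 2.
New component count: 2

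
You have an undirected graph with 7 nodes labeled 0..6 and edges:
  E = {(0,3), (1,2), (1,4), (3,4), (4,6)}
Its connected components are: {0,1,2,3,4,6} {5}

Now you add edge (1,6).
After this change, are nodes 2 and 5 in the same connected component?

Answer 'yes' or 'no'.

Answer: no

Derivation:
Initial components: {0,1,2,3,4,6} {5}
Adding edge (1,6): both already in same component {0,1,2,3,4,6}. No change.
New components: {0,1,2,3,4,6} {5}
Are 2 and 5 in the same component? no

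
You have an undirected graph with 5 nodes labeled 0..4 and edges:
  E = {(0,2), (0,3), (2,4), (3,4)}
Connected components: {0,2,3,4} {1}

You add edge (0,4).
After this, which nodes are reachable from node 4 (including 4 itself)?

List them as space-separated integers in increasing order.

Before: nodes reachable from 4: {0,2,3,4}
Adding (0,4): both endpoints already in same component. Reachability from 4 unchanged.
After: nodes reachable from 4: {0,2,3,4}

Answer: 0 2 3 4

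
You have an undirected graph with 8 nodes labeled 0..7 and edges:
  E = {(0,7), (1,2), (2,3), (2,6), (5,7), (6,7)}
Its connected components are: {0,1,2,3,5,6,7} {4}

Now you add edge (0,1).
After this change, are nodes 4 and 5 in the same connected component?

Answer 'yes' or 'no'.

Initial components: {0,1,2,3,5,6,7} {4}
Adding edge (0,1): both already in same component {0,1,2,3,5,6,7}. No change.
New components: {0,1,2,3,5,6,7} {4}
Are 4 and 5 in the same component? no

Answer: no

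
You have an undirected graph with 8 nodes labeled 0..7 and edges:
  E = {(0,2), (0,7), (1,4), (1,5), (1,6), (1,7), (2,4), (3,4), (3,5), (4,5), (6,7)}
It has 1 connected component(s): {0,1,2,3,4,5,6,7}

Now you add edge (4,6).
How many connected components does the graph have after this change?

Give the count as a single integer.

Answer: 1

Derivation:
Initial component count: 1
Add (4,6): endpoints already in same component. Count unchanged: 1.
New component count: 1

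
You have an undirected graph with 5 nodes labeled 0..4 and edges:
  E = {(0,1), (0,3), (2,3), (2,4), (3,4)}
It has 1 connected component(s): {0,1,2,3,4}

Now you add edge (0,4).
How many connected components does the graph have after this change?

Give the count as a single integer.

Initial component count: 1
Add (0,4): endpoints already in same component. Count unchanged: 1.
New component count: 1

Answer: 1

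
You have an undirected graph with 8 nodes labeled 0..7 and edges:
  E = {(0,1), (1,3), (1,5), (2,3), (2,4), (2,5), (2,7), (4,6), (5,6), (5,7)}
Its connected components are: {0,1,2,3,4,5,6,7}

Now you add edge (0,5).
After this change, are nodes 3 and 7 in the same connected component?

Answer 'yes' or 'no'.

Initial components: {0,1,2,3,4,5,6,7}
Adding edge (0,5): both already in same component {0,1,2,3,4,5,6,7}. No change.
New components: {0,1,2,3,4,5,6,7}
Are 3 and 7 in the same component? yes

Answer: yes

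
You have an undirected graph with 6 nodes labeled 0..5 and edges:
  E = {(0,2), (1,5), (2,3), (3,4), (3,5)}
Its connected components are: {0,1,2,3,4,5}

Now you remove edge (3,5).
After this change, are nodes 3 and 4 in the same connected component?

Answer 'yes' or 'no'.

Initial components: {0,1,2,3,4,5}
Removing edge (3,5): it was a bridge — component count 1 -> 2.
New components: {0,2,3,4} {1,5}
Are 3 and 4 in the same component? yes

Answer: yes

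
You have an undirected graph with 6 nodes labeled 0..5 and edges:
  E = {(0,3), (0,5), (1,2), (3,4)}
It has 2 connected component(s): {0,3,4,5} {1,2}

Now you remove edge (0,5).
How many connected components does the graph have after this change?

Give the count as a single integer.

Initial component count: 2
Remove (0,5): it was a bridge. Count increases: 2 -> 3.
  After removal, components: {0,3,4} {1,2} {5}
New component count: 3

Answer: 3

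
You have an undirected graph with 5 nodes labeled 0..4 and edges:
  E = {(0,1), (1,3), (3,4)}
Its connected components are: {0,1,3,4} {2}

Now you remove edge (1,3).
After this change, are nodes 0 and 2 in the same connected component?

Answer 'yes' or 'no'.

Answer: no

Derivation:
Initial components: {0,1,3,4} {2}
Removing edge (1,3): it was a bridge — component count 2 -> 3.
New components: {0,1} {2} {3,4}
Are 0 and 2 in the same component? no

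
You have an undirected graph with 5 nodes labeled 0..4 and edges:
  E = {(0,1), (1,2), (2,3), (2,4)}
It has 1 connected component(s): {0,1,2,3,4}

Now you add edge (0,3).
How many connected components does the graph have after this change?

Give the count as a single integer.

Initial component count: 1
Add (0,3): endpoints already in same component. Count unchanged: 1.
New component count: 1

Answer: 1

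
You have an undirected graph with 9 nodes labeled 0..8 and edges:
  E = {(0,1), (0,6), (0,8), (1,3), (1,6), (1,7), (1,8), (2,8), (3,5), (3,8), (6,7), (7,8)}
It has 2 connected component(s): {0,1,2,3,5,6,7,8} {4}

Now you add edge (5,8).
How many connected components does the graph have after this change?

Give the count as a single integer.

Initial component count: 2
Add (5,8): endpoints already in same component. Count unchanged: 2.
New component count: 2

Answer: 2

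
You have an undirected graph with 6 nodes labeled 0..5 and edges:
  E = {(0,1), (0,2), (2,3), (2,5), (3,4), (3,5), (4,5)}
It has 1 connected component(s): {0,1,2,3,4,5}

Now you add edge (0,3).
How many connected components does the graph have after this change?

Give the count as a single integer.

Initial component count: 1
Add (0,3): endpoints already in same component. Count unchanged: 1.
New component count: 1

Answer: 1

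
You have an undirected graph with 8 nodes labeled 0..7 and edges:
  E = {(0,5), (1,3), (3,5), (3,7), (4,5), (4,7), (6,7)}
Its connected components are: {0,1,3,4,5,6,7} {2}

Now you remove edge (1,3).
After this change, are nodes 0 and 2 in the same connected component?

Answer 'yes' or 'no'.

Answer: no

Derivation:
Initial components: {0,1,3,4,5,6,7} {2}
Removing edge (1,3): it was a bridge — component count 2 -> 3.
New components: {0,3,4,5,6,7} {1} {2}
Are 0 and 2 in the same component? no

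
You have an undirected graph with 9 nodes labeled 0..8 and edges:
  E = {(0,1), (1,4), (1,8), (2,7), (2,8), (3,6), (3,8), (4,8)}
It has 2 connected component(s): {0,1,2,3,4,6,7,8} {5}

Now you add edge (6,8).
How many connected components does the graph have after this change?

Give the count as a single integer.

Initial component count: 2
Add (6,8): endpoints already in same component. Count unchanged: 2.
New component count: 2

Answer: 2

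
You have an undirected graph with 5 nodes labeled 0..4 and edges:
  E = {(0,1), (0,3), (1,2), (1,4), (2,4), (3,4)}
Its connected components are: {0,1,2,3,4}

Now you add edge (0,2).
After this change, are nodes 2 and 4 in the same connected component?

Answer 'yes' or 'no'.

Answer: yes

Derivation:
Initial components: {0,1,2,3,4}
Adding edge (0,2): both already in same component {0,1,2,3,4}. No change.
New components: {0,1,2,3,4}
Are 2 and 4 in the same component? yes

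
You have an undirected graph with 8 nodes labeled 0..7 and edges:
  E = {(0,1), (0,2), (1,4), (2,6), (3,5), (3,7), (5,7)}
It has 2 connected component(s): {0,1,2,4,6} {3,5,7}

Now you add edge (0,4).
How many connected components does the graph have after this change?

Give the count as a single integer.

Initial component count: 2
Add (0,4): endpoints already in same component. Count unchanged: 2.
New component count: 2

Answer: 2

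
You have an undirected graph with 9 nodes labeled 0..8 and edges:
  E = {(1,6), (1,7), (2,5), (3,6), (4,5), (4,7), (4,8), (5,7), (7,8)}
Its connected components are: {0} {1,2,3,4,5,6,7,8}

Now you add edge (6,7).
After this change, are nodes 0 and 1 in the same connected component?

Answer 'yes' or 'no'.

Initial components: {0} {1,2,3,4,5,6,7,8}
Adding edge (6,7): both already in same component {1,2,3,4,5,6,7,8}. No change.
New components: {0} {1,2,3,4,5,6,7,8}
Are 0 and 1 in the same component? no

Answer: no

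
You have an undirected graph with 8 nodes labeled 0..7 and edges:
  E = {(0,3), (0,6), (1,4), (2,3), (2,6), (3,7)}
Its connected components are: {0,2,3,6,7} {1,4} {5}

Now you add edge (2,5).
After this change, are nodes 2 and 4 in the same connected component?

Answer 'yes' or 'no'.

Initial components: {0,2,3,6,7} {1,4} {5}
Adding edge (2,5): merges {0,2,3,6,7} and {5}.
New components: {0,2,3,5,6,7} {1,4}
Are 2 and 4 in the same component? no

Answer: no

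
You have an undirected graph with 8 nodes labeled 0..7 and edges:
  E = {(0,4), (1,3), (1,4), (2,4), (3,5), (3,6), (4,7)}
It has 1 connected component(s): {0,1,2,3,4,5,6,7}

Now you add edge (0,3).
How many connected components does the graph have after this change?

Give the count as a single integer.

Answer: 1

Derivation:
Initial component count: 1
Add (0,3): endpoints already in same component. Count unchanged: 1.
New component count: 1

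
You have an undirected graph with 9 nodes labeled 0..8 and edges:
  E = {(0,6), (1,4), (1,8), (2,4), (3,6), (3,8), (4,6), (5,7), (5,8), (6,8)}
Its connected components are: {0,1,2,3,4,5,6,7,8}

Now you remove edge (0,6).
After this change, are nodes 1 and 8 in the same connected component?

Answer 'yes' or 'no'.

Answer: yes

Derivation:
Initial components: {0,1,2,3,4,5,6,7,8}
Removing edge (0,6): it was a bridge — component count 1 -> 2.
New components: {0} {1,2,3,4,5,6,7,8}
Are 1 and 8 in the same component? yes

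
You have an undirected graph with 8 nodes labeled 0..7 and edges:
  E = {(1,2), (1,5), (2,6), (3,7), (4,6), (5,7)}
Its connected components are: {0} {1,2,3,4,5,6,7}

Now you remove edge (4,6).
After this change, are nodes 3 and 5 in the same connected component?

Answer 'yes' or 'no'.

Initial components: {0} {1,2,3,4,5,6,7}
Removing edge (4,6): it was a bridge — component count 2 -> 3.
New components: {0} {1,2,3,5,6,7} {4}
Are 3 and 5 in the same component? yes

Answer: yes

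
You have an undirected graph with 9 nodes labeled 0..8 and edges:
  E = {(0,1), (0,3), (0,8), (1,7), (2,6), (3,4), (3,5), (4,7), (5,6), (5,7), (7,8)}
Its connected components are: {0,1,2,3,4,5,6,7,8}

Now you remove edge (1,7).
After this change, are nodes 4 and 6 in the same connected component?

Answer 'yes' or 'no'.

Answer: yes

Derivation:
Initial components: {0,1,2,3,4,5,6,7,8}
Removing edge (1,7): not a bridge — component count unchanged at 1.
New components: {0,1,2,3,4,5,6,7,8}
Are 4 and 6 in the same component? yes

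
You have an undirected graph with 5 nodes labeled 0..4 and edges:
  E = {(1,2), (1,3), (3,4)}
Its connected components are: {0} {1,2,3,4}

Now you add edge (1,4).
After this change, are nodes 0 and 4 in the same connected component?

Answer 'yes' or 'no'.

Initial components: {0} {1,2,3,4}
Adding edge (1,4): both already in same component {1,2,3,4}. No change.
New components: {0} {1,2,3,4}
Are 0 and 4 in the same component? no

Answer: no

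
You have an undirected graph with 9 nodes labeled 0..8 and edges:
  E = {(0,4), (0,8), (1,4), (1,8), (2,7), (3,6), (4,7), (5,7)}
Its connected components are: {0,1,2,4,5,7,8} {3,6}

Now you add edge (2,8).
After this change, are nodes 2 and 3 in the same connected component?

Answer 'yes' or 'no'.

Initial components: {0,1,2,4,5,7,8} {3,6}
Adding edge (2,8): both already in same component {0,1,2,4,5,7,8}. No change.
New components: {0,1,2,4,5,7,8} {3,6}
Are 2 and 3 in the same component? no

Answer: no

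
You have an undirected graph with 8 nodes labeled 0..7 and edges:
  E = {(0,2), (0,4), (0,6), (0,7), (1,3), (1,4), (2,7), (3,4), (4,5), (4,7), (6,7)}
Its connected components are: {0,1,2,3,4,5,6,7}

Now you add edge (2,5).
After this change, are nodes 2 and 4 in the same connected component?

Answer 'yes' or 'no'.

Initial components: {0,1,2,3,4,5,6,7}
Adding edge (2,5): both already in same component {0,1,2,3,4,5,6,7}. No change.
New components: {0,1,2,3,4,5,6,7}
Are 2 and 4 in the same component? yes

Answer: yes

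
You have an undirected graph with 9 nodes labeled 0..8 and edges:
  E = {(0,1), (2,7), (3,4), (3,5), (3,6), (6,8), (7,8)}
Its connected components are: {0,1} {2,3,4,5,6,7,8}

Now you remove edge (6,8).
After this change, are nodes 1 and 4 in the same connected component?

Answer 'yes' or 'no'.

Answer: no

Derivation:
Initial components: {0,1} {2,3,4,5,6,7,8}
Removing edge (6,8): it was a bridge — component count 2 -> 3.
New components: {0,1} {2,7,8} {3,4,5,6}
Are 1 and 4 in the same component? no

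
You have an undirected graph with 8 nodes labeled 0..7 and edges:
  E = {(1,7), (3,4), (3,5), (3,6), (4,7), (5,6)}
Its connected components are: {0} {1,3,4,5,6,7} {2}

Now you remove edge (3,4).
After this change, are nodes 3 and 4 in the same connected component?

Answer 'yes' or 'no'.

Answer: no

Derivation:
Initial components: {0} {1,3,4,5,6,7} {2}
Removing edge (3,4): it was a bridge — component count 3 -> 4.
New components: {0} {1,4,7} {2} {3,5,6}
Are 3 and 4 in the same component? no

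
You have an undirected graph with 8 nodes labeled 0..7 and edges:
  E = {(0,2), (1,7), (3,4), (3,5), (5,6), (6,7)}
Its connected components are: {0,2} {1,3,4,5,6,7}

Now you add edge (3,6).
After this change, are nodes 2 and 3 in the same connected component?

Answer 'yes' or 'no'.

Initial components: {0,2} {1,3,4,5,6,7}
Adding edge (3,6): both already in same component {1,3,4,5,6,7}. No change.
New components: {0,2} {1,3,4,5,6,7}
Are 2 and 3 in the same component? no

Answer: no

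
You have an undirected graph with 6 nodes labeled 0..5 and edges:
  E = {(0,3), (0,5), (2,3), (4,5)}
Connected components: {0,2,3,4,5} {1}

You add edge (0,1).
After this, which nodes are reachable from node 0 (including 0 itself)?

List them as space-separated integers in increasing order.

Answer: 0 1 2 3 4 5

Derivation:
Before: nodes reachable from 0: {0,2,3,4,5}
Adding (0,1): merges 0's component with another. Reachability grows.
After: nodes reachable from 0: {0,1,2,3,4,5}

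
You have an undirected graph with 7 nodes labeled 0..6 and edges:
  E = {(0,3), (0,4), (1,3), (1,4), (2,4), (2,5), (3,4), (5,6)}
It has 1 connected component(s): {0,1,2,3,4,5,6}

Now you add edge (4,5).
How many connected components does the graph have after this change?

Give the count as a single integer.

Answer: 1

Derivation:
Initial component count: 1
Add (4,5): endpoints already in same component. Count unchanged: 1.
New component count: 1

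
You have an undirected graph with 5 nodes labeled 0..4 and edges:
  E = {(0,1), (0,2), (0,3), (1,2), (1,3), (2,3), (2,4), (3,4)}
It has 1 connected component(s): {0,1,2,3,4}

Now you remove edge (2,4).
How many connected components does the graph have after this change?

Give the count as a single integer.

Answer: 1

Derivation:
Initial component count: 1
Remove (2,4): not a bridge. Count unchanged: 1.
  After removal, components: {0,1,2,3,4}
New component count: 1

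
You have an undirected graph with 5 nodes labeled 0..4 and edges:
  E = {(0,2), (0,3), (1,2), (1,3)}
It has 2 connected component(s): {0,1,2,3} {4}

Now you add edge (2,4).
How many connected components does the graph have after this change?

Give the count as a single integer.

Initial component count: 2
Add (2,4): merges two components. Count decreases: 2 -> 1.
New component count: 1

Answer: 1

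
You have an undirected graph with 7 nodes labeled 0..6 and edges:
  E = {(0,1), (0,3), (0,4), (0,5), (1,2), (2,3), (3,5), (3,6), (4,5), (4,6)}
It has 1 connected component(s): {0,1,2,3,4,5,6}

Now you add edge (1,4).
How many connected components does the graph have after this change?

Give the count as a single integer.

Initial component count: 1
Add (1,4): endpoints already in same component. Count unchanged: 1.
New component count: 1

Answer: 1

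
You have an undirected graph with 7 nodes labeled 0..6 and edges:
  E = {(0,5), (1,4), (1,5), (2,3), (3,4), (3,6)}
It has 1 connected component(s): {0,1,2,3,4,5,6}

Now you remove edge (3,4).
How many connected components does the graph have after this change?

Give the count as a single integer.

Initial component count: 1
Remove (3,4): it was a bridge. Count increases: 1 -> 2.
  After removal, components: {0,1,4,5} {2,3,6}
New component count: 2

Answer: 2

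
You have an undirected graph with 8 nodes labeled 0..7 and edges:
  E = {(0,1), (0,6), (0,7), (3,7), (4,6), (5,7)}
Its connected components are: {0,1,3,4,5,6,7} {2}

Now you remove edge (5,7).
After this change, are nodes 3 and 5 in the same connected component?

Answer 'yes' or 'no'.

Initial components: {0,1,3,4,5,6,7} {2}
Removing edge (5,7): it was a bridge — component count 2 -> 3.
New components: {0,1,3,4,6,7} {2} {5}
Are 3 and 5 in the same component? no

Answer: no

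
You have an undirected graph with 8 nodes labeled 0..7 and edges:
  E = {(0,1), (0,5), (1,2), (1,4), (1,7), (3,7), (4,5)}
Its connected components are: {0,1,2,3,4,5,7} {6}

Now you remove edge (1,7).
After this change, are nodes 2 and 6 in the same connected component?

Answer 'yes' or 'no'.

Answer: no

Derivation:
Initial components: {0,1,2,3,4,5,7} {6}
Removing edge (1,7): it was a bridge — component count 2 -> 3.
New components: {0,1,2,4,5} {3,7} {6}
Are 2 and 6 in the same component? no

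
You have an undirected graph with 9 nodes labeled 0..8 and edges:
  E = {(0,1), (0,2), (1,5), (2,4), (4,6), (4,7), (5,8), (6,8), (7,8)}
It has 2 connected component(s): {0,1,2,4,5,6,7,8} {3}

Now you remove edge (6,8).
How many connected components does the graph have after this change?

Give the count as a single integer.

Answer: 2

Derivation:
Initial component count: 2
Remove (6,8): not a bridge. Count unchanged: 2.
  After removal, components: {0,1,2,4,5,6,7,8} {3}
New component count: 2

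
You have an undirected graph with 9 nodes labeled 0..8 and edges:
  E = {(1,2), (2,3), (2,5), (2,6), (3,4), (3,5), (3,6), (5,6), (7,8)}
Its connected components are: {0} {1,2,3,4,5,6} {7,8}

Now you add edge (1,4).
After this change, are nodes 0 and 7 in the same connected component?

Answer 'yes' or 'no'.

Answer: no

Derivation:
Initial components: {0} {1,2,3,4,5,6} {7,8}
Adding edge (1,4): both already in same component {1,2,3,4,5,6}. No change.
New components: {0} {1,2,3,4,5,6} {7,8}
Are 0 and 7 in the same component? no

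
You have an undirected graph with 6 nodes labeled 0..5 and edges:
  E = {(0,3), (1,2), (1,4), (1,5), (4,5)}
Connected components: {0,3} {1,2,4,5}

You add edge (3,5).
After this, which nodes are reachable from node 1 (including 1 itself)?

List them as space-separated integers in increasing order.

Before: nodes reachable from 1: {1,2,4,5}
Adding (3,5): merges 1's component with another. Reachability grows.
After: nodes reachable from 1: {0,1,2,3,4,5}

Answer: 0 1 2 3 4 5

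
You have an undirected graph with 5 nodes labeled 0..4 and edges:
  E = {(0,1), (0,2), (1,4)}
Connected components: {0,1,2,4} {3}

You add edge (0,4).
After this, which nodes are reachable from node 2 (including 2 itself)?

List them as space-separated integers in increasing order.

Before: nodes reachable from 2: {0,1,2,4}
Adding (0,4): both endpoints already in same component. Reachability from 2 unchanged.
After: nodes reachable from 2: {0,1,2,4}

Answer: 0 1 2 4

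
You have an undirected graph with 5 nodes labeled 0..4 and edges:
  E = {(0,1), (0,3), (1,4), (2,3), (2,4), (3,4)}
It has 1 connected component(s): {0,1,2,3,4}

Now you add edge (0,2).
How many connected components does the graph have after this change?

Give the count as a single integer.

Answer: 1

Derivation:
Initial component count: 1
Add (0,2): endpoints already in same component. Count unchanged: 1.
New component count: 1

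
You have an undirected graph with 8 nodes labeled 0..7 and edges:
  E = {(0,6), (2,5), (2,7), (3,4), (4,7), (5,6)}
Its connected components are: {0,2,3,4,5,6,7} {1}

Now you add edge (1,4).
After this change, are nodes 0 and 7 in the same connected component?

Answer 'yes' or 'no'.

Initial components: {0,2,3,4,5,6,7} {1}
Adding edge (1,4): merges {1} and {0,2,3,4,5,6,7}.
New components: {0,1,2,3,4,5,6,7}
Are 0 and 7 in the same component? yes

Answer: yes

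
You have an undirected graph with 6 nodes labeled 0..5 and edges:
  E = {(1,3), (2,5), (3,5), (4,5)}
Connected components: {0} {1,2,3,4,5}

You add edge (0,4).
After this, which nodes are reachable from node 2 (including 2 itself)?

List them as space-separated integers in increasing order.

Before: nodes reachable from 2: {1,2,3,4,5}
Adding (0,4): merges 2's component with another. Reachability grows.
After: nodes reachable from 2: {0,1,2,3,4,5}

Answer: 0 1 2 3 4 5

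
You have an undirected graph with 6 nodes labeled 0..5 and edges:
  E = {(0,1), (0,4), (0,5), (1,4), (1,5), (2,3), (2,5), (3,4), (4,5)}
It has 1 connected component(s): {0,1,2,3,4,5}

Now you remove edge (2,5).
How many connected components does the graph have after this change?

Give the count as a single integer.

Initial component count: 1
Remove (2,5): not a bridge. Count unchanged: 1.
  After removal, components: {0,1,2,3,4,5}
New component count: 1

Answer: 1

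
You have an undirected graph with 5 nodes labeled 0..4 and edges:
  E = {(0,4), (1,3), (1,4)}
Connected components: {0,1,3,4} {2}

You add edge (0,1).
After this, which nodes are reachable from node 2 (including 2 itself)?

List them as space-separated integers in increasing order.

Before: nodes reachable from 2: {2}
Adding (0,1): both endpoints already in same component. Reachability from 2 unchanged.
After: nodes reachable from 2: {2}

Answer: 2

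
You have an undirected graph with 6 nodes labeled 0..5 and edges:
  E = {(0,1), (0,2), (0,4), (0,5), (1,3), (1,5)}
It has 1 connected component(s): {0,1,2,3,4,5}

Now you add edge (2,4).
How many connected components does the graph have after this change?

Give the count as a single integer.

Initial component count: 1
Add (2,4): endpoints already in same component. Count unchanged: 1.
New component count: 1

Answer: 1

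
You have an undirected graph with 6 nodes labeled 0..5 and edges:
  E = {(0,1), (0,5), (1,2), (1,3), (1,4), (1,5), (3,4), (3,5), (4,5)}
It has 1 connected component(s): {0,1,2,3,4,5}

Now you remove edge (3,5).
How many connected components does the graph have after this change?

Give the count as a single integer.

Initial component count: 1
Remove (3,5): not a bridge. Count unchanged: 1.
  After removal, components: {0,1,2,3,4,5}
New component count: 1

Answer: 1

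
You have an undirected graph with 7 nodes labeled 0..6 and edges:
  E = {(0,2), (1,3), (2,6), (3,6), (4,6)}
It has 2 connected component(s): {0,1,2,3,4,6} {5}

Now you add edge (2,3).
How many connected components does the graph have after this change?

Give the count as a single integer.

Initial component count: 2
Add (2,3): endpoints already in same component. Count unchanged: 2.
New component count: 2

Answer: 2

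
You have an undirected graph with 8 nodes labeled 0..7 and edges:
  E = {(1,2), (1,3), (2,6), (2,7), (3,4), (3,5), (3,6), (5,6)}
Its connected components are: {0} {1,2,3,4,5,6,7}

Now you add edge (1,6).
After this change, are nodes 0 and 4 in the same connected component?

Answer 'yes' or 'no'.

Answer: no

Derivation:
Initial components: {0} {1,2,3,4,5,6,7}
Adding edge (1,6): both already in same component {1,2,3,4,5,6,7}. No change.
New components: {0} {1,2,3,4,5,6,7}
Are 0 and 4 in the same component? no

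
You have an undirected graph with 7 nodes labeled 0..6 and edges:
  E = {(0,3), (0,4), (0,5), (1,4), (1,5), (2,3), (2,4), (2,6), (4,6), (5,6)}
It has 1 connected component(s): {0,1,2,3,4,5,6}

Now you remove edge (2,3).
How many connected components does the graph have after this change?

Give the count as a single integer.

Initial component count: 1
Remove (2,3): not a bridge. Count unchanged: 1.
  After removal, components: {0,1,2,3,4,5,6}
New component count: 1

Answer: 1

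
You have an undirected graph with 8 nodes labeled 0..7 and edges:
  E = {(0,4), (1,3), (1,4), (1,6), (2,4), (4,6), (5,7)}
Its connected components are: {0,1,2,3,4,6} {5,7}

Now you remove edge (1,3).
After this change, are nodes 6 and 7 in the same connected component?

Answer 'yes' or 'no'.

Initial components: {0,1,2,3,4,6} {5,7}
Removing edge (1,3): it was a bridge — component count 2 -> 3.
New components: {0,1,2,4,6} {3} {5,7}
Are 6 and 7 in the same component? no

Answer: no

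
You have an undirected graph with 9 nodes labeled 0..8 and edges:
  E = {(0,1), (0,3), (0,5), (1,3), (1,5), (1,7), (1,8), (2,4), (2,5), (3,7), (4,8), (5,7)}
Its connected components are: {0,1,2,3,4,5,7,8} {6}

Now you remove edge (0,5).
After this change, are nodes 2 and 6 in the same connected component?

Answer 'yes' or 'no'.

Answer: no

Derivation:
Initial components: {0,1,2,3,4,5,7,8} {6}
Removing edge (0,5): not a bridge — component count unchanged at 2.
New components: {0,1,2,3,4,5,7,8} {6}
Are 2 and 6 in the same component? no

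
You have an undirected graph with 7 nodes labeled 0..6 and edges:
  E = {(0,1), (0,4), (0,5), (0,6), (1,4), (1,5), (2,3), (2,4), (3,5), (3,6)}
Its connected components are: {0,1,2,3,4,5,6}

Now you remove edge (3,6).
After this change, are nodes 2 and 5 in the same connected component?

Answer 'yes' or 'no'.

Initial components: {0,1,2,3,4,5,6}
Removing edge (3,6): not a bridge — component count unchanged at 1.
New components: {0,1,2,3,4,5,6}
Are 2 and 5 in the same component? yes

Answer: yes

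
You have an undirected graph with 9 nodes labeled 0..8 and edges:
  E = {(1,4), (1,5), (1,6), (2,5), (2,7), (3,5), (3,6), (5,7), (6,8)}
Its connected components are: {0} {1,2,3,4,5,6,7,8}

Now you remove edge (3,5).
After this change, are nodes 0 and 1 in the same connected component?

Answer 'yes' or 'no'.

Initial components: {0} {1,2,3,4,5,6,7,8}
Removing edge (3,5): not a bridge — component count unchanged at 2.
New components: {0} {1,2,3,4,5,6,7,8}
Are 0 and 1 in the same component? no

Answer: no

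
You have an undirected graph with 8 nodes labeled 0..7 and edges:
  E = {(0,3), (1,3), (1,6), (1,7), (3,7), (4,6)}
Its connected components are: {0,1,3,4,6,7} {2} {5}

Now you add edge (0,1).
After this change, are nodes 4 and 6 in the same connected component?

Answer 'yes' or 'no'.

Initial components: {0,1,3,4,6,7} {2} {5}
Adding edge (0,1): both already in same component {0,1,3,4,6,7}. No change.
New components: {0,1,3,4,6,7} {2} {5}
Are 4 and 6 in the same component? yes

Answer: yes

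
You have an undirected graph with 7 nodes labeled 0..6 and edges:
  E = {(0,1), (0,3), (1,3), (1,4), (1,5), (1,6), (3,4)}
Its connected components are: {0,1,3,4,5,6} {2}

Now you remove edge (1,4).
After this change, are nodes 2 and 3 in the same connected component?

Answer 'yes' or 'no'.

Initial components: {0,1,3,4,5,6} {2}
Removing edge (1,4): not a bridge — component count unchanged at 2.
New components: {0,1,3,4,5,6} {2}
Are 2 and 3 in the same component? no

Answer: no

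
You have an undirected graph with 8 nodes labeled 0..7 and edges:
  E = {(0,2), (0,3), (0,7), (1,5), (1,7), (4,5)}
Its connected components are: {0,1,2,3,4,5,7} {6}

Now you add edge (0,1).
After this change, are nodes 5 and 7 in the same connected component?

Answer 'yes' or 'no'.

Initial components: {0,1,2,3,4,5,7} {6}
Adding edge (0,1): both already in same component {0,1,2,3,4,5,7}. No change.
New components: {0,1,2,3,4,5,7} {6}
Are 5 and 7 in the same component? yes

Answer: yes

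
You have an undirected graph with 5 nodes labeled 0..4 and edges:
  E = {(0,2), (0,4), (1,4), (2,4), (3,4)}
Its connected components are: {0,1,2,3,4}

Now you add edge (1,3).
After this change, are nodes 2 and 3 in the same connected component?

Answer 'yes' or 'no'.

Initial components: {0,1,2,3,4}
Adding edge (1,3): both already in same component {0,1,2,3,4}. No change.
New components: {0,1,2,3,4}
Are 2 and 3 in the same component? yes

Answer: yes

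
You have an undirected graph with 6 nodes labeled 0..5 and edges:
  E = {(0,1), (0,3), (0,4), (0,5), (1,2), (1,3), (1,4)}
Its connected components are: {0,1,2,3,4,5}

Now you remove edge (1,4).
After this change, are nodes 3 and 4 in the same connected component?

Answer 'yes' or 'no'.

Answer: yes

Derivation:
Initial components: {0,1,2,3,4,5}
Removing edge (1,4): not a bridge — component count unchanged at 1.
New components: {0,1,2,3,4,5}
Are 3 and 4 in the same component? yes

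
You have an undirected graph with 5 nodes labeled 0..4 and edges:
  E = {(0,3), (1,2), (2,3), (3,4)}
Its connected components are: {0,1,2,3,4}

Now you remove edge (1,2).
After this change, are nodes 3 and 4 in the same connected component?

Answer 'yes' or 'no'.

Answer: yes

Derivation:
Initial components: {0,1,2,3,4}
Removing edge (1,2): it was a bridge — component count 1 -> 2.
New components: {0,2,3,4} {1}
Are 3 and 4 in the same component? yes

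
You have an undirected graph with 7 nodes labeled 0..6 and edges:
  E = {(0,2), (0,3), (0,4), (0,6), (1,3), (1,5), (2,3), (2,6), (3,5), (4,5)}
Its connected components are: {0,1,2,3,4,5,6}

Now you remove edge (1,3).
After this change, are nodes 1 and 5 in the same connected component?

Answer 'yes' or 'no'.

Initial components: {0,1,2,3,4,5,6}
Removing edge (1,3): not a bridge — component count unchanged at 1.
New components: {0,1,2,3,4,5,6}
Are 1 and 5 in the same component? yes

Answer: yes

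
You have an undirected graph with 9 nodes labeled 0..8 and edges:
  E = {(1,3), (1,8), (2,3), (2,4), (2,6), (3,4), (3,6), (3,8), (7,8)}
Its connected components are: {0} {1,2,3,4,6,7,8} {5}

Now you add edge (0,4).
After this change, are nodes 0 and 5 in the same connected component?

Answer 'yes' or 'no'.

Initial components: {0} {1,2,3,4,6,7,8} {5}
Adding edge (0,4): merges {0} and {1,2,3,4,6,7,8}.
New components: {0,1,2,3,4,6,7,8} {5}
Are 0 and 5 in the same component? no

Answer: no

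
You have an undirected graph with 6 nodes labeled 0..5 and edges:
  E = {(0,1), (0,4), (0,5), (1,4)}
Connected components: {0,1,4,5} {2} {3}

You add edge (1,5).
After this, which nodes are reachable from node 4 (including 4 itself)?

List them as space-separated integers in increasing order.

Answer: 0 1 4 5

Derivation:
Before: nodes reachable from 4: {0,1,4,5}
Adding (1,5): both endpoints already in same component. Reachability from 4 unchanged.
After: nodes reachable from 4: {0,1,4,5}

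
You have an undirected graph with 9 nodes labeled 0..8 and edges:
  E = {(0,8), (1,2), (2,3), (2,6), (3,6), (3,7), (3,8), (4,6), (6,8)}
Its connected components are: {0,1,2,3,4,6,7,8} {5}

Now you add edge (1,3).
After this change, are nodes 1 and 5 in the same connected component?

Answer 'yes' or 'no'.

Initial components: {0,1,2,3,4,6,7,8} {5}
Adding edge (1,3): both already in same component {0,1,2,3,4,6,7,8}. No change.
New components: {0,1,2,3,4,6,7,8} {5}
Are 1 and 5 in the same component? no

Answer: no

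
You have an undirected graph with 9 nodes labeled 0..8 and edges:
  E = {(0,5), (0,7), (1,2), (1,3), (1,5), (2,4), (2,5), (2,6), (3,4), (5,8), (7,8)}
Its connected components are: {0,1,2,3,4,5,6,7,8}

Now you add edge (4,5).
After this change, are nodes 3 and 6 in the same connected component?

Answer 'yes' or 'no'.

Initial components: {0,1,2,3,4,5,6,7,8}
Adding edge (4,5): both already in same component {0,1,2,3,4,5,6,7,8}. No change.
New components: {0,1,2,3,4,5,6,7,8}
Are 3 and 6 in the same component? yes

Answer: yes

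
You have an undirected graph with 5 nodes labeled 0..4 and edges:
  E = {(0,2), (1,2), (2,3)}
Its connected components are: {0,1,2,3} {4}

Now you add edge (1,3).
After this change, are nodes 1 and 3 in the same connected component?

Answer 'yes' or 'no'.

Initial components: {0,1,2,3} {4}
Adding edge (1,3): both already in same component {0,1,2,3}. No change.
New components: {0,1,2,3} {4}
Are 1 and 3 in the same component? yes

Answer: yes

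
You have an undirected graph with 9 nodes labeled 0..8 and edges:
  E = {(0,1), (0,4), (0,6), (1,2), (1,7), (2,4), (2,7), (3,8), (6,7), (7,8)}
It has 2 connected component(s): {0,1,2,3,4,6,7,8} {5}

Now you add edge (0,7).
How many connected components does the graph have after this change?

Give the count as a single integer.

Answer: 2

Derivation:
Initial component count: 2
Add (0,7): endpoints already in same component. Count unchanged: 2.
New component count: 2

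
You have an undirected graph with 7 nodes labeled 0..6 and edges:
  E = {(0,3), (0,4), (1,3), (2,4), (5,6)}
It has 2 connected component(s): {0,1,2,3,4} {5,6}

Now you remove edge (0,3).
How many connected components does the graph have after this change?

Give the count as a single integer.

Initial component count: 2
Remove (0,3): it was a bridge. Count increases: 2 -> 3.
  After removal, components: {0,2,4} {1,3} {5,6}
New component count: 3

Answer: 3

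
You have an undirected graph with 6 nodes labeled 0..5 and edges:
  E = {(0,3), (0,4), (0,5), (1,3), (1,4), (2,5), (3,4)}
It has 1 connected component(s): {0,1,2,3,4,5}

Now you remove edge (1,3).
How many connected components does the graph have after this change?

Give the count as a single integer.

Answer: 1

Derivation:
Initial component count: 1
Remove (1,3): not a bridge. Count unchanged: 1.
  After removal, components: {0,1,2,3,4,5}
New component count: 1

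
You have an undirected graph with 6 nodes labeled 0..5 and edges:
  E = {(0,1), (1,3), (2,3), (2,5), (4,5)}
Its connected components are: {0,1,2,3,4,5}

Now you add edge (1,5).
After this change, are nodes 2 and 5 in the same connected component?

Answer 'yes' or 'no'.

Answer: yes

Derivation:
Initial components: {0,1,2,3,4,5}
Adding edge (1,5): both already in same component {0,1,2,3,4,5}. No change.
New components: {0,1,2,3,4,5}
Are 2 and 5 in the same component? yes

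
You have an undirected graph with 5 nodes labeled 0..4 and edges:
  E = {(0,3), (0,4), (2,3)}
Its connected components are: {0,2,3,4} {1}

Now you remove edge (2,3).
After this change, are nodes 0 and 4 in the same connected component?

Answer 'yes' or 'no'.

Answer: yes

Derivation:
Initial components: {0,2,3,4} {1}
Removing edge (2,3): it was a bridge — component count 2 -> 3.
New components: {0,3,4} {1} {2}
Are 0 and 4 in the same component? yes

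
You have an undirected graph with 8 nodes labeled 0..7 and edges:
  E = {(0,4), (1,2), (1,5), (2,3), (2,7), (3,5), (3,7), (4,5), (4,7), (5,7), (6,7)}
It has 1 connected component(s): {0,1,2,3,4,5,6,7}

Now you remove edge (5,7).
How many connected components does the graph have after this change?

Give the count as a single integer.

Answer: 1

Derivation:
Initial component count: 1
Remove (5,7): not a bridge. Count unchanged: 1.
  After removal, components: {0,1,2,3,4,5,6,7}
New component count: 1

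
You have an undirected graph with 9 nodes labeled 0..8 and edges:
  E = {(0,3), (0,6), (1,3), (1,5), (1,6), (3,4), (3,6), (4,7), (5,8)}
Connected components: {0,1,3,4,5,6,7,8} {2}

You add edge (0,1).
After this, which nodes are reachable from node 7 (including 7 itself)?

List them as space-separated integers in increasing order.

Answer: 0 1 3 4 5 6 7 8

Derivation:
Before: nodes reachable from 7: {0,1,3,4,5,6,7,8}
Adding (0,1): both endpoints already in same component. Reachability from 7 unchanged.
After: nodes reachable from 7: {0,1,3,4,5,6,7,8}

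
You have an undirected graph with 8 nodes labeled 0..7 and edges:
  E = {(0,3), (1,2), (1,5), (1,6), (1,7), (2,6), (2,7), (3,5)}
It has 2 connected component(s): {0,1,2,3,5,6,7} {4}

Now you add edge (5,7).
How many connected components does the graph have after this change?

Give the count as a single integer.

Initial component count: 2
Add (5,7): endpoints already in same component. Count unchanged: 2.
New component count: 2

Answer: 2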